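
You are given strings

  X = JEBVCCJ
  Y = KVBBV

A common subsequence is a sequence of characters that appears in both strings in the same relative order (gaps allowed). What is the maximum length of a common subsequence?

2

Match B at X[3]=Y[4] → V at X[4]=Y[5] — 2 characters in the same relative order in both. Since dp[7][5] = 2, nothing longer is possible.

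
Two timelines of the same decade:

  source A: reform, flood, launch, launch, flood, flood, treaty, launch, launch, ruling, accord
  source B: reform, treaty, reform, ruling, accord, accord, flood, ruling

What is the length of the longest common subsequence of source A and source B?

Pick reform (source A #1, source B #1), then treaty (source A #7, source B #2), then ruling (source A #10, source B #4), then accord (source A #11, source B #6); all 4 events appear in both, in order. dp[11][8] = 4 confirms this is the maximum.

4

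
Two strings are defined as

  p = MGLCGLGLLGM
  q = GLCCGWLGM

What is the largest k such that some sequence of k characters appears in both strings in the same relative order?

Let dp[i][j] be the LCS length of the first i characters of p and the first j characters of q. dp[i][j] = dp[i-1][j-1]+1 when the i-th and j-th characters match, else max(dp[i-1][j], dp[i][j-1]).
    ·  G  L  C  C  G  W  L  G  M
 ·  0  0  0  0  0  0  0  0  0  0
 M  0  0  0  0  0  0  0  0  0  1
 G  0  1  1  1  1  1  1  1  1  1
 L  0  1  2  2  2  2  2  2  2  2
 C  0  1  2  3  3  3  3  3  3  3
 G  0  1  2  3  3  4  4  4  4  4
 L  0  1  2  3  3  4  4  5  5  5
 G  0  1  2  3  3  4  4  5  6  6
 L  0  1  2  3  3  4  4  5  6  6
 L  0  1  2  3  3  4  4  5  6  6
 G  0  1  2  3  3  4  4  5  6  6
 M  0  1  2  3  3  4  4  5  6  7
dp[11][9] = 7. One LCS (by backtracking along matches): GLCGLGM.

7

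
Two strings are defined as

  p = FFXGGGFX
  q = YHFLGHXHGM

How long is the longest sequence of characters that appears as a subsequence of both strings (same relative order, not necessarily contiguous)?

3

Let dp[i][j] be the LCS length of the first i characters of p and the first j characters of q. dp[i][j] = dp[i-1][j-1]+1 when the i-th and j-th characters match, else max(dp[i-1][j], dp[i][j-1]).
    ·  Y  H  F  L  G  H  X  H  G  M
 ·  0  0  0  0  0  0  0  0  0  0  0
 F  0  0  0  1  1  1  1  1  1  1  1
 F  0  0  0  1  1  1  1  1  1  1  1
 X  0  0  0  1  1  1  1  2  2  2  2
 G  0  0  0  1  1  2  2  2  2  3  3
 G  0  0  0  1  1  2  2  2  2  3  3
 G  0  0  0  1  1  2  2  2  2  3  3
 F  0  0  0  1  1  2  2  2  2  3  3
 X  0  0  0  1  1  2  2  3  3  3  3
dp[8][10] = 3. One LCS (by backtracking along matches): FXG.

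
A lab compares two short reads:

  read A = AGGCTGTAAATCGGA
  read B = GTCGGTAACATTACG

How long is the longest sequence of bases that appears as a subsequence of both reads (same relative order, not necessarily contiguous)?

Match G at read A[2]=read B[1] → G at read A[3]=read B[4] → G at read A[6]=read B[5] → T at read A[7]=read B[6] → A at read A[8]=read B[7] → A at read A[9]=read B[8] → A at read A[10]=read B[10] → T at read A[11]=read B[12] → C at read A[12]=read B[14] → G at read A[14]=read B[15] — 10 bases in the same relative order in both. dp[15][15] = 10 confirms this is the maximum.

10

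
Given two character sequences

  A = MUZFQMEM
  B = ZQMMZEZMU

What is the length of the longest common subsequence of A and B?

Let dp[i][j] be the LCS length of the first i characters of A and the first j characters of B. dp[i][j] = dp[i-1][j-1]+1 when the i-th and j-th characters match, else max(dp[i-1][j], dp[i][j-1]).
    ·  Z  Q  M  M  Z  E  Z  M  U
 ·  0  0  0  0  0  0  0  0  0  0
 M  0  0  0  1  1  1  1  1  1  1
 U  0  0  0  1  1  1  1  1  1  2
 Z  0  1  1  1  1  2  2  2  2  2
 F  0  1  1  1  1  2  2  2  2  2
 Q  0  1  2  2  2  2  2  2  2  2
 M  0  1  2  3  3  3  3  3  3  3
 E  0  1  2  3  3  3  4  4  4  4
 M  0  1  2  3  4  4  4  4  5  5
dp[8][9] = 5. One LCS (by backtracking along matches): ZQMEM.

5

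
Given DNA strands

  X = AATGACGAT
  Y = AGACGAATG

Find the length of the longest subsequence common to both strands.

Let dp[i][j] be the LCS length of the first i bases of X and the first j bases of Y. dp[i][j] = dp[i-1][j-1]+1 when the i-th and j-th bases match, else max(dp[i-1][j], dp[i][j-1]).
    ·  A  G  A  C  G  A  A  T  G
 ·  0  0  0  0  0  0  0  0  0  0
 A  0  1  1  1  1  1  1  1  1  1
 A  0  1  1  2  2  2  2  2  2  2
 T  0  1  1  2  2  2  2  2  3  3
 G  0  1  2  2  2  3  3  3  3  4
 A  0  1  2  3  3  3  4  4  4  4
 C  0  1  2  3  4  4  4  4  4  4
 G  0  1  2  3  4  5  5  5  5  5
 A  0  1  2  3  4  5  6  6  6  6
 T  0  1  2  3  4  5  6  6  7  7
dp[9][9] = 7. One LCS (by backtracking along matches): AGACGAT.

7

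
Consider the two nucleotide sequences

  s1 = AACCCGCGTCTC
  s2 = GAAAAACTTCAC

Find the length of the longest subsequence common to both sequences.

6

Let dp[i][j] be the LCS length of the first i bases of s1 and the first j bases of s2. dp[i][j] = dp[i-1][j-1]+1 when the i-th and j-th bases match, else max(dp[i-1][j], dp[i][j-1]).
    ·  G  A  A  A  A  A  C  T  T  C  A  C
 ·  0  0  0  0  0  0  0  0  0  0  0  0  0
 A  0  0  1  1  1  1  1  1  1  1  1  1  1
 A  0  0  1  2  2  2  2  2  2  2  2  2  2
 C  0  0  1  2  2  2  2  3  3  3  3  3  3
 C  0  0  1  2  2  2  2  3  3  3  4  4  4
 C  0  0  1  2  2  2  2  3  3  3  4  4  5
 G  0  1  1  2  2  2  2  3  3  3  4  4  5
 C  0  1  1  2  2  2  2  3  3  3  4  4  5
 G  0  1  1  2  2  2  2  3  3  3  4  4  5
 T  0  1  1  2  2  2  2  3  4  4  4  4  5
 C  0  1  1  2  2  2  2  3  4  4  5  5  5
 T  0  1  1  2  2  2  2  3  4  5  5  5  5
 C  0  1  1  2  2  2  2  3  4  5  6  6  6
dp[12][12] = 6. One LCS (by backtracking along matches): AACTCC.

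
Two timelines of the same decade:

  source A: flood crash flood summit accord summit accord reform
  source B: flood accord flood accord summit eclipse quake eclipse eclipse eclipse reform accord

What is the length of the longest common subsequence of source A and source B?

Match flood (source A #1, source B #1) → flood (source A #3, source B #3) → accord (source A #5, source B #4) → summit (source A #6, source B #5) → accord (source A #7, source B #12) — 5 events in the same relative order in both, and the DP table's final entry dp[8][12] is also 5, so no common subsequence is longer.

5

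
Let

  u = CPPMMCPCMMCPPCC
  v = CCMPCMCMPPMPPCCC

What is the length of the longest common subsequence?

Pick C at u[1]=v[2]; then P at u[2]=v[4]; then M at u[4]=v[6]; then M at u[5]=v[8]; then P at u[7]=v[10]; then M at u[10]=v[11]; then P at u[12]=v[12]; then P at u[13]=v[13]; then C at u[14]=v[15]; then C at u[15]=v[16]; all 10 characters appear in both, in order. The LCS DP gives dp[15][16] = 10, so this is optimal.

10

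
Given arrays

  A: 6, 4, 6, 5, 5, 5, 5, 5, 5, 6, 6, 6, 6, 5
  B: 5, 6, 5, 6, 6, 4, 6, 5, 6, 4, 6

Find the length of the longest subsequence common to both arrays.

Taking 6 (A #1, B #5) → 4 (A #2, B #6) → 6 (A #3, B #7) → 5 (A #9, B #8) → 6 (A #10, B #9) → 6 (A #13, B #11) gives a common subsequence of length 6. dp[14][11] = 6 confirms this is the maximum.

6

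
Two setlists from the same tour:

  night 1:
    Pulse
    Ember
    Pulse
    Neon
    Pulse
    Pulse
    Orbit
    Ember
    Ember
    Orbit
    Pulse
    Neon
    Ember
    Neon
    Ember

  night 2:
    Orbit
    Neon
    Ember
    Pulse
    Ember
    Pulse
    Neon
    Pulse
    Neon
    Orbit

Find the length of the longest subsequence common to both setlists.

6

One common subsequence of length 6: Pulse at night 1[1]=night 2[4] → Ember at night 1[2]=night 2[5] → Pulse at night 1[3]=night 2[6] → Neon at night 1[4]=night 2[7] → Pulse at night 1[5]=night 2[8] → Orbit at night 1[10]=night 2[10]. The LCS DP gives dp[15][10] = 6, so this is optimal.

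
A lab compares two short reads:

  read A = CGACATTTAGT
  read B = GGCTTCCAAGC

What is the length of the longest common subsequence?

6

Let dp[i][j] be the LCS length of the first i bases of read A and the first j bases of read B. dp[i][j] = dp[i-1][j-1]+1 when the i-th and j-th bases match, else max(dp[i-1][j], dp[i][j-1]).
    ·  G  G  C  T  T  C  C  A  A  G  C
 ·  0  0  0  0  0  0  0  0  0  0  0  0
 C  0  0  0  1  1  1  1  1  1  1  1  1
 G  0  1  1  1  1  1  1  1  1  1  2  2
 A  0  1  1  1  1  1  1  1  2  2  2  2
 C  0  1  1  2  2  2  2  2  2  2  2  3
 A  0  1  1  2  2  2  2  2  3  3  3  3
 T  0  1  1  2  3  3  3  3  3  3  3  3
 T  0  1  1  2  3  4  4  4  4  4  4  4
 T  0  1  1  2  3  4  4  4  4  4  4  4
 A  0  1  1  2  3  4  4  4  5  5  5  5
 G  0  1  2  2  3  4  4  4  5  5  6  6
 T  0  1  2  2  3  4  4  4  5  5  6  6
dp[11][11] = 6. One LCS (by backtracking along matches): GCTTAG.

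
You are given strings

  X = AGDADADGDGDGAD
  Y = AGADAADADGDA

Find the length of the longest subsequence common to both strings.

Taking A (X #1, Y #1); then G (X #2, Y #2); then D (X #3, Y #4); then A (X #4, Y #6); then D (X #5, Y #7); then A (X #6, Y #8); then D (X #9, Y #9); then G (X #10, Y #10); then D (X #11, Y #11); then A (X #13, Y #12) gives a common subsequence of length 10, and the DP table's final entry dp[14][12] is also 10, so no common subsequence is longer.

10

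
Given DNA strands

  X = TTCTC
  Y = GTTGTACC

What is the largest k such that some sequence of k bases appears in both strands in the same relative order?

Taking T at X[1]=Y[3], T at X[2]=Y[5], C at X[3]=Y[7], C at X[5]=Y[8] gives a common subsequence of length 4. dp[5][8] = 4 confirms this is the maximum.

4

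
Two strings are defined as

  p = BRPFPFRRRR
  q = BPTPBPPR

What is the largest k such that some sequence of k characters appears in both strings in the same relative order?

4

Let dp[i][j] be the LCS length of the first i characters of p and the first j characters of q. dp[i][j] = dp[i-1][j-1]+1 when the i-th and j-th characters match, else max(dp[i-1][j], dp[i][j-1]).
    ·  B  P  T  P  B  P  P  R
 ·  0  0  0  0  0  0  0  0  0
 B  0  1  1  1  1  1  1  1  1
 R  0  1  1  1  1  1  1  1  2
 P  0  1  2  2  2  2  2  2  2
 F  0  1  2  2  2  2  2  2  2
 P  0  1  2  2  3  3  3  3  3
 F  0  1  2  2  3  3  3  3  3
 R  0  1  2  2  3  3  3  3  4
 R  0  1  2  2  3  3  3  3  4
 R  0  1  2  2  3  3  3  3  4
 R  0  1  2  2  3  3  3  3  4
dp[10][8] = 4. One LCS (by backtracking along matches): BPPR.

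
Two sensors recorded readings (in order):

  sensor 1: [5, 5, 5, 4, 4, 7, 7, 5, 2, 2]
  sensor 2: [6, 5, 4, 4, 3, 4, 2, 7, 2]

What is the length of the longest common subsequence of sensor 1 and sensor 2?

Taking 5 at sensor 1[1]=sensor 2[2], 4 at sensor 1[4]=sensor 2[4], 4 at sensor 1[5]=sensor 2[6], 7 at sensor 1[7]=sensor 2[8], 2 at sensor 1[10]=sensor 2[9] gives a common subsequence of length 5. Since dp[10][9] = 5, nothing longer is possible.

5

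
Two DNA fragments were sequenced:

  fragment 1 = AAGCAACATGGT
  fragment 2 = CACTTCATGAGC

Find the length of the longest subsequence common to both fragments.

Taking A (fragment 1 #2, fragment 2 #2); then C (fragment 1 #4, fragment 2 #3); then C (fragment 1 #7, fragment 2 #6); then A (fragment 1 #8, fragment 2 #7); then T (fragment 1 #9, fragment 2 #8); then G (fragment 1 #10, fragment 2 #9); then G (fragment 1 #11, fragment 2 #11) gives a common subsequence of length 7. dp[12][12] = 7 confirms this is the maximum.

7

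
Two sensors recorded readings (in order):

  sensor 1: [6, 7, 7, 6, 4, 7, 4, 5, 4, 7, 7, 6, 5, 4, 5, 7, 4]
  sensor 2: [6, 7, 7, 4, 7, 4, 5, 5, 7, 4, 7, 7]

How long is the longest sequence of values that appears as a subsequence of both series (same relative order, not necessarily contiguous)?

Pick 6 [1,1] → 7 [2,2] → 7 [3,3] → 4 [5,4] → 7 [6,5] → 4 [7,6] → 5 [8,8] → 4 [9,10] → 7 [11,11] → 7 [16,12]; all 10 values appear in both, in order. dp[17][12] = 10 confirms this is the maximum.

10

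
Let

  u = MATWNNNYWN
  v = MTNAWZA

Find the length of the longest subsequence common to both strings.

Taking M (u #1, v #1), then T (u #3, v #2), then N (u #5, v #3), then W (u #9, v #5) gives a common subsequence of length 4. dp[10][7] = 4 confirms this is the maximum.

4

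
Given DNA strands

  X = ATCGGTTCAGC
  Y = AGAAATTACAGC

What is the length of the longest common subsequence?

Let dp[i][j] be the LCS length of the first i bases of X and the first j bases of Y. dp[i][j] = dp[i-1][j-1]+1 when the i-th and j-th bases match, else max(dp[i-1][j], dp[i][j-1]).
    ·  A  G  A  A  A  T  T  A  C  A  G  C
 ·  0  0  0  0  0  0  0  0  0  0  0  0  0
 A  0  1  1  1  1  1  1  1  1  1  1  1  1
 T  0  1  1  1  1  1  2  2  2  2  2  2  2
 C  0  1  1  1  1  1  2  2  2  3  3  3  3
 G  0  1  2  2  2  2  2  2  2  3  3  4  4
 G  0  1  2  2  2  2  2  2  2  3  3  4  4
 T  0  1  2  2  2  2  3  3  3  3  3  4  4
 T  0  1  2  2  2  2  3  4  4  4  4  4  4
 C  0  1  2  2  2  2  3  4  4  5  5  5  5
 A  0  1  2  3  3  3  3  4  5  5  6  6  6
 G  0  1  2  3  3  3  3  4  5  5  6  7  7
 C  0  1  2  3  3  3  3  4  5  6  6  7  8
dp[11][12] = 8. One LCS (by backtracking along matches): AGTTCAGC.

8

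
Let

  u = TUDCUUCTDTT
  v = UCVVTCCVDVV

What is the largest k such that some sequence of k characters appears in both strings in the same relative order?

4

Let dp[i][j] be the LCS length of the first i characters of u and the first j characters of v. dp[i][j] = dp[i-1][j-1]+1 when the i-th and j-th characters match, else max(dp[i-1][j], dp[i][j-1]).
    ·  U  C  V  V  T  C  C  V  D  V  V
 ·  0  0  0  0  0  0  0  0  0  0  0  0
 T  0  0  0  0  0  1  1  1  1  1  1  1
 U  0  1  1  1  1  1  1  1  1  1  1  1
 D  0  1  1  1  1  1  1  1  1  2  2  2
 C  0  1  2  2  2  2  2  2  2  2  2  2
 U  0  1  2  2  2  2  2  2  2  2  2  2
 U  0  1  2  2  2  2  2  2  2  2  2  2
 C  0  1  2  2  2  2  3  3  3  3  3  3
 T  0  1  2  2  2  3  3  3  3  3  3  3
 D  0  1  2  2  2  3  3  3  3  4  4  4
 T  0  1  2  2  2  3  3  3  3  4  4  4
 T  0  1  2  2  2  3  3  3  3  4  4  4
dp[11][11] = 4. One LCS (by backtracking along matches): TCCD.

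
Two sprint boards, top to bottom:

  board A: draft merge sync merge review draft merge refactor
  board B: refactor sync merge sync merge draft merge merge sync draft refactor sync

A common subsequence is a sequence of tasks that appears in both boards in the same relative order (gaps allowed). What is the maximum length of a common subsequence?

6

Pick merge (board A #2, board B #3) → sync (board A #3, board B #4) → merge (board A #4, board B #5) → draft (board A #6, board B #6) → merge (board A #7, board B #8) → refactor (board A #8, board B #11); all 6 tasks appear in both, in order. Since dp[8][12] = 6, nothing longer is possible.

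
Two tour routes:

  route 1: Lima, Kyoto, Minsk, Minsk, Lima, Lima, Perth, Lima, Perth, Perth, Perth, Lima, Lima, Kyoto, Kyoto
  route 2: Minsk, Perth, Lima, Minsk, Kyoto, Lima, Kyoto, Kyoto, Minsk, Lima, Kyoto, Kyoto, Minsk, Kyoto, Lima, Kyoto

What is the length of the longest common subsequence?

Pick Minsk [4,1], then Perth [7,2], then Lima [8,3], then Lima [12,6], then Lima [13,10], then Kyoto [14,14], then Kyoto [15,16]; all 7 stops appear in both, in order. dp[15][16] = 7 confirms this is the maximum.

7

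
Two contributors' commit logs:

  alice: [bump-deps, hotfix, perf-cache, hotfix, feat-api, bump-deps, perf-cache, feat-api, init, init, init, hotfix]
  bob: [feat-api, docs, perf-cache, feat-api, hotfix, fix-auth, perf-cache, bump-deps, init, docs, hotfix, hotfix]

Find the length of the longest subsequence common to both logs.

Pick hotfix [2,5], perf-cache [3,7], bump-deps [6,8], init [9,9], hotfix [12,12]; all 5 commits appear in both, in order. Since dp[12][12] = 5, nothing longer is possible.

5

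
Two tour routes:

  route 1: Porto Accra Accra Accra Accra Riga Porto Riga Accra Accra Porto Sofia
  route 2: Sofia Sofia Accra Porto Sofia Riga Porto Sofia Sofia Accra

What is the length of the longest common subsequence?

Pick Accra (route 1 #5, route 2 #3) → Porto (route 1 #7, route 2 #4) → Riga (route 1 #8, route 2 #6) → Porto (route 1 #11, route 2 #7) → Sofia (route 1 #12, route 2 #9); all 5 stops appear in both, in order. dp[12][10] = 5 confirms this is the maximum.

5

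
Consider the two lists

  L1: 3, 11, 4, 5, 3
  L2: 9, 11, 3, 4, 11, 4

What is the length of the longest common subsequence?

3

One common subsequence of length 3: 3 (L1 #1, L2 #3), then 11 (L1 #2, L2 #5), then 4 (L1 #3, L2 #6). dp[5][6] = 3 confirms this is the maximum.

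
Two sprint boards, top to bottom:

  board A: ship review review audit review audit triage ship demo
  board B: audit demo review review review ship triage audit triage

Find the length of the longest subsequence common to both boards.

5

One common subsequence of length 5: review at board A[2]=board B[3], then review at board A[3]=board B[4], then review at board A[5]=board B[5], then audit at board A[6]=board B[8], then triage at board A[7]=board B[9]. dp[9][9] = 5 confirms this is the maximum.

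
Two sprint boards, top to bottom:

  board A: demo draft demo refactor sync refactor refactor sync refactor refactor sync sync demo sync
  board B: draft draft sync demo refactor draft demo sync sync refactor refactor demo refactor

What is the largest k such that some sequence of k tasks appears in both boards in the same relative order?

8

Match demo at board A[1]=board B[4]; then draft at board A[2]=board B[6]; then demo at board A[3]=board B[7]; then sync at board A[5]=board B[8]; then sync at board A[8]=board B[9]; then refactor at board A[9]=board B[10]; then refactor at board A[10]=board B[11]; then demo at board A[13]=board B[12] — 8 tasks in the same relative order in both. The LCS DP gives dp[14][13] = 8, so this is optimal.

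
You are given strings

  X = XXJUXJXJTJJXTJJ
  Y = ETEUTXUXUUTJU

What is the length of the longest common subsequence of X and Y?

5

Match X [1,6], then X [2,8], then U [4,10], then T [9,11], then J [10,12] — 5 characters in the same relative order in both. Since dp[15][13] = 5, nothing longer is possible.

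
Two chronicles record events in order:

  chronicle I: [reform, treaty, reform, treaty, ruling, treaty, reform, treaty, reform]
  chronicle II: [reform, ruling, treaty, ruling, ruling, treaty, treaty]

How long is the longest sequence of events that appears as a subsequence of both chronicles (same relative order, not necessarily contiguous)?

Taking reform [1,1] → treaty [2,3] → ruling [5,5] → treaty [6,6] → treaty [8,7] gives a common subsequence of length 5. Since dp[9][7] = 5, nothing longer is possible.

5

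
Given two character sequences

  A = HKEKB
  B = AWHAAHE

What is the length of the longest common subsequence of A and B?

Pick H at A[1]=B[6], then E at A[3]=B[7]; all 2 characters appear in both, in order. dp[5][7] = 2 confirms this is the maximum.

2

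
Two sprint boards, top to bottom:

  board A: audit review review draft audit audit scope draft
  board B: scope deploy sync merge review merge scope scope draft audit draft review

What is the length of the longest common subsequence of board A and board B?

Pick review [2,5] → draft [4,9] → audit [6,10] → draft [8,11]; all 4 tasks appear in both, in order. dp[8][12] = 4 confirms this is the maximum.

4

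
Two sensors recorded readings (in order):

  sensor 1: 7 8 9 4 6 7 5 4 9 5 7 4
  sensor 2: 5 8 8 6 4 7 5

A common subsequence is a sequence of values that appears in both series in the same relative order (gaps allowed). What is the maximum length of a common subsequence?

4

Let dp[i][j] be the LCS length of the first i values of sensor 1 and the first j values of sensor 2. dp[i][j] = dp[i-1][j-1]+1 when the i-th and j-th values match, else max(dp[i-1][j], dp[i][j-1]).
    ·  5  8  8  6  4  7  5
 ·  0  0  0  0  0  0  0  0
 7  0  0  0  0  0  0  1  1
 8  0  0  1  1  1  1  1  1
 9  0  0  1  1  1  1  1  1
 4  0  0  1  1  1  2  2  2
 6  0  0  1  1  2  2  2  2
 7  0  0  1  1  2  2  3  3
 5  0  1  1  1  2  2  3  4
 4  0  1  1  1  2  3  3  4
 9  0  1  1  1  2  3  3  4
 5  0  1  1  1  2  3  3  4
 7  0  1  1  1  2  3  4  4
 4  0  1  1  1  2  3  4  4
dp[12][7] = 4. One LCS (by backtracking along matches): 8, 4, 7, 5.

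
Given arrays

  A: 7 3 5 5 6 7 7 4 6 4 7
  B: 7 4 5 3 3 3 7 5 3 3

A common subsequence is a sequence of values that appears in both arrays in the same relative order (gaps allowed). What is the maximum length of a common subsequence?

3

Let dp[i][j] be the LCS length of the first i values of A and the first j values of B. dp[i][j] = dp[i-1][j-1]+1 when the i-th and j-th values match, else max(dp[i-1][j], dp[i][j-1]).
    ·  7  4  5  3  3  3  7  5  3  3
 ·  0  0  0  0  0  0  0  0  0  0  0
 7  0  1  1  1  1  1  1  1  1  1  1
 3  0  1  1  1  2  2  2  2  2  2  2
 5  0  1  1  2  2  2  2  2  3  3  3
 5  0  1  1  2  2  2  2  2  3  3  3
 6  0  1  1  2  2  2  2  2  3  3  3
 7  0  1  1  2  2  2  2  3  3  3  3
 7  0  1  1  2  2  2  2  3  3  3  3
 4  0  1  2  2  2  2  2  3  3  3  3
 6  0  1  2  2  2  2  2  3  3  3  3
 4  0  1  2  2  2  2  2  3  3  3  3
 7  0  1  2  2  2  2  2  3  3  3  3
dp[11][10] = 3. One LCS (by backtracking along matches): 7, 3, 5.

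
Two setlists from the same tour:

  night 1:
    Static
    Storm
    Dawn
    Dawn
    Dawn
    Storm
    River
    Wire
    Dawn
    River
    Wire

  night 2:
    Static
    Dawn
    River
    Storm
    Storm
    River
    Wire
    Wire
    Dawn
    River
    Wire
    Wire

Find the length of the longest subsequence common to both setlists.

8

Match Static at night 1[1]=night 2[1], then Storm at night 1[2]=night 2[4], then Storm at night 1[6]=night 2[5], then River at night 1[7]=night 2[6], then Wire at night 1[8]=night 2[8], then Dawn at night 1[9]=night 2[9], then River at night 1[10]=night 2[10], then Wire at night 1[11]=night 2[12] — 8 songs in the same relative order in both. Since dp[11][12] = 8, nothing longer is possible.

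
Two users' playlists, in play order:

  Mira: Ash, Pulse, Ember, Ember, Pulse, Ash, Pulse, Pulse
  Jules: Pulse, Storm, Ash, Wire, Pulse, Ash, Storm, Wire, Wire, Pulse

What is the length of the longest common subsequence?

One common subsequence of length 4: Ash [1,3], Pulse [5,5], Ash [6,6], Pulse [8,10]. dp[8][10] = 4 confirms this is the maximum.

4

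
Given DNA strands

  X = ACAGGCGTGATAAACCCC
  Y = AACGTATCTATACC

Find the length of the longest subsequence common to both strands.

Match A [1,1]; then A [3,2]; then C [6,3]; then G [7,4]; then T [8,5]; then A [10,6]; then T [11,9]; then A [12,10]; then A [14,12]; then C [17,13]; then C [18,14] — 11 bases in the same relative order in both. Since dp[18][14] = 11, nothing longer is possible.

11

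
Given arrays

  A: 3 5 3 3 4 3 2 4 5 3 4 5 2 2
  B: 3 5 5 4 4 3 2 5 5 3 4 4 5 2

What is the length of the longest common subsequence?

One common subsequence of length 10: 3 [1,1] → 5 [2,3] → 4 [5,5] → 3 [6,6] → 2 [7,7] → 5 [9,9] → 3 [10,10] → 4 [11,12] → 5 [12,13] → 2 [14,14]. dp[14][14] = 10 confirms this is the maximum.

10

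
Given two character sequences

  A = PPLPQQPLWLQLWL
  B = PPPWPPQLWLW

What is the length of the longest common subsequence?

8

Match P at A[1]=B[3] → P at A[2]=B[5] → P at A[4]=B[6] → Q at A[6]=B[7] → L at A[8]=B[8] → W at A[9]=B[9] → L at A[12]=B[10] → W at A[13]=B[11] — 8 characters in the same relative order in both. dp[14][11] = 8 confirms this is the maximum.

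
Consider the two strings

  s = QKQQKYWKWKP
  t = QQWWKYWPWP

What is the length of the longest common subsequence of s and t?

7

Let dp[i][j] be the LCS length of the first i characters of s and the first j characters of t. dp[i][j] = dp[i-1][j-1]+1 when the i-th and j-th characters match, else max(dp[i-1][j], dp[i][j-1]).
    ·  Q  Q  W  W  K  Y  W  P  W  P
 ·  0  0  0  0  0  0  0  0  0  0  0
 Q  0  1  1  1  1  1  1  1  1  1  1
 K  0  1  1  1  1  2  2  2  2  2  2
 Q  0  1  2  2  2  2  2  2  2  2  2
 Q  0  1  2  2  2  2  2  2  2  2  2
 K  0  1  2  2  2  3  3  3  3  3  3
 Y  0  1  2  2  2  3  4  4  4  4  4
 W  0  1  2  3  3  3  4  5  5  5  5
 K  0  1  2  3  3  4  4  5  5  5  5
 W  0  1  2  3  4  4  4  5  5  6  6
 K  0  1  2  3  4  5  5  5  5  6  6
 P  0  1  2  3  4  5  5  5  6  6  7
dp[11][10] = 7. One LCS (by backtracking along matches): QQKYWWP.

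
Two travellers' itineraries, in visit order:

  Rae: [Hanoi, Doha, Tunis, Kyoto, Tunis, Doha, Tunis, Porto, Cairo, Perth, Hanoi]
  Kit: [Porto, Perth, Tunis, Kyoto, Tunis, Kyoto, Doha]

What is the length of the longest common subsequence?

Taking Tunis [3,3], then Kyoto [4,4], then Tunis [5,5], then Doha [6,7] gives a common subsequence of length 4. Since dp[11][7] = 4, nothing longer is possible.

4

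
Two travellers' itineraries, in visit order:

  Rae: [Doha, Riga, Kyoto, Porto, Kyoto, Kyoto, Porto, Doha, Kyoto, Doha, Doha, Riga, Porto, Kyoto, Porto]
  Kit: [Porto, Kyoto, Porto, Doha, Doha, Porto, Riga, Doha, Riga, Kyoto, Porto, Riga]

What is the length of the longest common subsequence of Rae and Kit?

Pick Porto at Rae[4]=Kit[1], Kyoto at Rae[6]=Kit[2], Porto at Rae[7]=Kit[3], Doha at Rae[8]=Kit[4], Doha at Rae[10]=Kit[5], Doha at Rae[11]=Kit[8], Riga at Rae[12]=Kit[9], Kyoto at Rae[14]=Kit[10], Porto at Rae[15]=Kit[11]; all 9 stops appear in both, in order. The LCS DP gives dp[15][12] = 9, so this is optimal.

9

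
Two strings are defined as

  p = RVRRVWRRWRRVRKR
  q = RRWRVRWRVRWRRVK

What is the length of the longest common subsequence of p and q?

12

Taking R [1,1], R [3,2], R [4,4], V [5,5], W [6,7], R [7,8], R [8,10], W [9,11], R [10,12], R [11,13], V [12,14], K [14,15] gives a common subsequence of length 12. dp[15][15] = 12 confirms this is the maximum.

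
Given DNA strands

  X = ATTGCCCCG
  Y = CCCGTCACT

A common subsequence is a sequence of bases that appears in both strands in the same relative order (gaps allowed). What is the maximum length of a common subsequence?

Match C [5,2]; then C [6,3]; then C [7,6]; then C [8,8] — 4 bases in the same relative order in both. Since dp[9][9] = 4, nothing longer is possible.

4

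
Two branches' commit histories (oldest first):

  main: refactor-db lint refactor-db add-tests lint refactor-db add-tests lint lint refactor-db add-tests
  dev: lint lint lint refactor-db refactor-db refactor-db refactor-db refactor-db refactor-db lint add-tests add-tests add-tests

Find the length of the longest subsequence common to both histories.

Pick refactor-db at main[1]=dev[9]; then lint at main[2]=dev[10]; then add-tests at main[4]=dev[11]; then add-tests at main[7]=dev[12]; then add-tests at main[11]=dev[13]; all 5 commits appear in both, in order. The LCS DP gives dp[11][13] = 5, so this is optimal.

5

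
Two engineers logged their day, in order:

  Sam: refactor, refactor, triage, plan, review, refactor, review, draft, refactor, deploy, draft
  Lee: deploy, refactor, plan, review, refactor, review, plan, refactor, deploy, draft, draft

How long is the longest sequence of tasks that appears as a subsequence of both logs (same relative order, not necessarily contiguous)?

8

Match refactor at Sam[2]=Lee[2] → plan at Sam[4]=Lee[3] → review at Sam[5]=Lee[4] → refactor at Sam[6]=Lee[5] → review at Sam[7]=Lee[6] → refactor at Sam[9]=Lee[8] → deploy at Sam[10]=Lee[9] → draft at Sam[11]=Lee[11] — 8 tasks in the same relative order in both. Since dp[11][11] = 8, nothing longer is possible.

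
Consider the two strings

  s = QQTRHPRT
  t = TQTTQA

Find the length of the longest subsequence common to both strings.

Let dp[i][j] be the LCS length of the first i characters of s and the first j characters of t. dp[i][j] = dp[i-1][j-1]+1 when the i-th and j-th characters match, else max(dp[i-1][j], dp[i][j-1]).
    ·  T  Q  T  T  Q  A
 ·  0  0  0  0  0  0  0
 Q  0  0  1  1  1  1  1
 Q  0  0  1  1  1  2  2
 T  0  1  1  2  2  2  2
 R  0  1  1  2  2  2  2
 H  0  1  1  2  2  2  2
 P  0  1  1  2  2  2  2
 R  0  1  1  2  2  2  2
 T  0  1  1  2  3  3  3
dp[8][6] = 3. One LCS (by backtracking along matches): QTT.

3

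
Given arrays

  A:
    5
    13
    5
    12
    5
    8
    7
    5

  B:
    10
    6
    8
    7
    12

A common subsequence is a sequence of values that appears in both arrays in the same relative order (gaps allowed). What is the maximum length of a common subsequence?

2

Match 8 at A[6]=B[3], 7 at A[7]=B[4] — 2 values in the same relative order in both. The LCS DP gives dp[8][5] = 2, so this is optimal.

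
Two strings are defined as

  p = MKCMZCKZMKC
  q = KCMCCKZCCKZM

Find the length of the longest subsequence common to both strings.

8

Let dp[i][j] be the LCS length of the first i characters of p and the first j characters of q. dp[i][j] = dp[i-1][j-1]+1 when the i-th and j-th characters match, else max(dp[i-1][j], dp[i][j-1]).
    ·  K  C  M  C  C  K  Z  C  C  K  Z  M
 ·  0  0  0  0  0  0  0  0  0  0  0  0  0
 M  0  0  0  1  1  1  1  1  1  1  1  1  1
 K  0  1  1  1  1  1  2  2  2  2  2  2  2
 C  0  1  2  2  2  2  2  2  3  3  3  3  3
 M  0  1  2  3  3  3  3  3  3  3  3  3  4
 Z  0  1  2  3  3  3  3  4  4  4  4  4  4
 C  0  1  2  3  4  4  4  4  5  5  5  5  5
 K  0  1  2  3  4  4  5  5  5  5  6  6  6
 Z  0  1  2  3  4  4  5  6  6  6  6  7  7
 M  0  1  2  3  4  4  5  6  6  6  6  7  8
 K  0  1  2  3  4  4  5  6  6  6  7  7  8
 C  0  1  2  3  4  5  5  6  7  7  7  7  8
dp[11][12] = 8. One LCS (by backtracking along matches): KCMZCKZM.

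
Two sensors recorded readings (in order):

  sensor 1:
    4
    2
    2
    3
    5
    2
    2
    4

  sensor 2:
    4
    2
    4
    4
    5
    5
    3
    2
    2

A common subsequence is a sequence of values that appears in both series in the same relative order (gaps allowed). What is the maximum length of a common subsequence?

5

Let dp[i][j] be the LCS length of the first i values of sensor 1 and the first j values of sensor 2. dp[i][j] = dp[i-1][j-1]+1 when the i-th and j-th values match, else max(dp[i-1][j], dp[i][j-1]).
    ·  4  2  4  4  5  5  3  2  2
 ·  0  0  0  0  0  0  0  0  0  0
 4  0  1  1  1  1  1  1  1  1  1
 2  0  1  2  2  2  2  2  2  2  2
 2  0  1  2  2  2  2  2  2  3  3
 3  0  1  2  2  2  2  2  3  3  3
 5  0  1  2  2  2  3  3  3  3  3
 2  0  1  2  2  2  3  3  3  4  4
 2  0  1  2  2  2  3  3  3  4  5
 4  0  1  2  3  3  3  3  3  4  5
dp[8][9] = 5. One LCS (by backtracking along matches): 4, 2, 3, 2, 2.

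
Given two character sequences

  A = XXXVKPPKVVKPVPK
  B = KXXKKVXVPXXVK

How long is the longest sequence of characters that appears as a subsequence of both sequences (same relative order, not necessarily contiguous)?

Pick X (A #2, B #2) → X (A #3, B #3) → K (A #5, B #4) → K (A #8, B #5) → V (A #9, B #6) → V (A #10, B #8) → P (A #12, B #9) → V (A #13, B #12) → K (A #15, B #13); all 9 characters appear in both, in order. dp[15][13] = 9 confirms this is the maximum.

9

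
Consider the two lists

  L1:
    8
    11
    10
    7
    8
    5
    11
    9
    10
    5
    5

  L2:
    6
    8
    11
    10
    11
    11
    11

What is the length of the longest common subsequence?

4

One common subsequence of length 4: 8 [1,2], 11 [2,3], 10 [3,4], 11 [7,7]. The LCS DP gives dp[11][7] = 4, so this is optimal.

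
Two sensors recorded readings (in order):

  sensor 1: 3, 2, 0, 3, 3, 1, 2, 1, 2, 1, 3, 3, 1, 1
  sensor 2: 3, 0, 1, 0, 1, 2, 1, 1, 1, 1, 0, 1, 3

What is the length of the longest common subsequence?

8

Taking 3 [1,1], 0 [3,4], 1 [6,5], 2 [7,6], 1 [8,8], 1 [10,9], 1 [13,10], 1 [14,12] gives a common subsequence of length 8. The LCS DP gives dp[14][13] = 8, so this is optimal.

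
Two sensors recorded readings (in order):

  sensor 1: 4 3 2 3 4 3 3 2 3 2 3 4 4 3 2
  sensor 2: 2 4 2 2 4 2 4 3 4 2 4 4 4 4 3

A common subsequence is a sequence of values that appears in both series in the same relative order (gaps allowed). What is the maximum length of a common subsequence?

Match 4 [1,2], 2 [3,4], 4 [5,5], 2 [8,6], 3 [9,8], 2 [10,10], 4 [12,13], 4 [13,14], 3 [14,15] — 9 values in the same relative order in both. dp[15][15] = 9 confirms this is the maximum.

9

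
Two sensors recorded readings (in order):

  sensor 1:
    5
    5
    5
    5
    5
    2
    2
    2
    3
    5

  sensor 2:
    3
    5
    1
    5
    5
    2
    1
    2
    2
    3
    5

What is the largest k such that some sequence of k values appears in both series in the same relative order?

Pick 5 at sensor 1[1]=sensor 2[2] → 5 at sensor 1[4]=sensor 2[4] → 5 at sensor 1[5]=sensor 2[5] → 2 at sensor 1[6]=sensor 2[6] → 2 at sensor 1[7]=sensor 2[8] → 2 at sensor 1[8]=sensor 2[9] → 3 at sensor 1[9]=sensor 2[10] → 5 at sensor 1[10]=sensor 2[11]; all 8 values appear in both, in order. The LCS DP gives dp[10][11] = 8, so this is optimal.

8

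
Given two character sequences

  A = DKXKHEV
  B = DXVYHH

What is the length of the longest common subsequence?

Let dp[i][j] be the LCS length of the first i characters of A and the first j characters of B. dp[i][j] = dp[i-1][j-1]+1 when the i-th and j-th characters match, else max(dp[i-1][j], dp[i][j-1]).
    ·  D  X  V  Y  H  H
 ·  0  0  0  0  0  0  0
 D  0  1  1  1  1  1  1
 K  0  1  1  1  1  1  1
 X  0  1  2  2  2  2  2
 K  0  1  2  2  2  2  2
 H  0  1  2  2  2  3  3
 E  0  1  2  2  2  3  3
 V  0  1  2  3  3  3  3
dp[7][6] = 3. One LCS (by backtracking along matches): DXH.

3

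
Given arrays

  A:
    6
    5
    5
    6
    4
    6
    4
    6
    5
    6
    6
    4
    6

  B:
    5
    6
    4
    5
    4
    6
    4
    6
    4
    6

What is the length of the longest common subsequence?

8

Let dp[i][j] be the LCS length of the first i values of A and the first j values of B. dp[i][j] = dp[i-1][j-1]+1 when the i-th and j-th values match, else max(dp[i-1][j], dp[i][j-1]).
    ·  5  6  4  5  4  6  4  6  4  6
 ·  0  0  0  0  0  0  0  0  0  0  0
 6  0  0  1  1  1  1  1  1  1  1  1
 5  0  1  1  1  2  2  2  2  2  2  2
 5  0  1  1  1  2  2  2  2  2  2  2
 6  0  1  2  2  2  2  3  3  3  3  3
 4  0  1  2  3  3  3  3  4  4  4  4
 6  0  1  2  3  3  3  4  4  5  5  5
 4  0  1  2  3  3  4  4  5  5  6  6
 6  0  1  2  3  3  4  5  5  6  6  7
 5  0  1  2  3  4  4  5  5  6  6  7
 6  0  1  2  3  4  4  5  5  6  6  7
 6  0  1  2  3  4  4  5  5  6  6  7
 4  0  1  2  3  4  5  5  6  6  7  7
 6  0  1  2  3  4  5  6  6  7  7  8
dp[13][10] = 8. One LCS (by backtracking along matches): 6, 5, 4, 6, 4, 6, 4, 6.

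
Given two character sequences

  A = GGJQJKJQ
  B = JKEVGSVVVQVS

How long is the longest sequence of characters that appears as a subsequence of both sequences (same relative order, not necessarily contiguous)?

3

Pick J [5,1] → K [6,2] → Q [8,10]; all 3 characters appear in both, in order. Since dp[8][12] = 3, nothing longer is possible.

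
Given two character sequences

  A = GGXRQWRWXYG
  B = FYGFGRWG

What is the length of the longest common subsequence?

5

Let dp[i][j] be the LCS length of the first i characters of A and the first j characters of B. dp[i][j] = dp[i-1][j-1]+1 when the i-th and j-th characters match, else max(dp[i-1][j], dp[i][j-1]).
    ·  F  Y  G  F  G  R  W  G
 ·  0  0  0  0  0  0  0  0  0
 G  0  0  0  1  1  1  1  1  1
 G  0  0  0  1  1  2  2  2  2
 X  0  0  0  1  1  2  2  2  2
 R  0  0  0  1  1  2  3  3  3
 Q  0  0  0  1  1  2  3  3  3
 W  0  0  0  1  1  2  3  4  4
 R  0  0  0  1  1  2  3  4  4
 W  0  0  0  1  1  2  3  4  4
 X  0  0  0  1  1  2  3  4  4
 Y  0  0  1  1  1  2  3  4  4
 G  0  0  1  2  2  2  3  4  5
dp[11][8] = 5. One LCS (by backtracking along matches): GGRWG.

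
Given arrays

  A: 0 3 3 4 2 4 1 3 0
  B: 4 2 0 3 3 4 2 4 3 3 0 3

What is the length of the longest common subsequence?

Taking 0 at A[1]=B[3]; then 3 at A[2]=B[4]; then 3 at A[3]=B[5]; then 4 at A[4]=B[6]; then 2 at A[5]=B[7]; then 4 at A[6]=B[8]; then 3 at A[8]=B[10]; then 0 at A[9]=B[11] gives a common subsequence of length 8. dp[9][12] = 8 confirms this is the maximum.

8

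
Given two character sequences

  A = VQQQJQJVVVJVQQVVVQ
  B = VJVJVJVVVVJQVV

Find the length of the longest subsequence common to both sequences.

Taking V at A[1]=B[3], then J at A[5]=B[4], then J at A[7]=B[6], then V at A[8]=B[8], then V at A[9]=B[9], then V at A[10]=B[10], then J at A[11]=B[11], then Q at A[14]=B[12], then V at A[16]=B[13], then V at A[17]=B[14] gives a common subsequence of length 10, and the DP table's final entry dp[18][14] is also 10, so no common subsequence is longer.

10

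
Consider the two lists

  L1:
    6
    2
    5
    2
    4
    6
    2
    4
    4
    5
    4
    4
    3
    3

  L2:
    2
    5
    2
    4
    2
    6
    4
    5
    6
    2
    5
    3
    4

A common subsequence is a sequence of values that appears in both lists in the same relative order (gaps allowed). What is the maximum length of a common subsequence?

8

Taking 2 [2,1], 5 [3,2], 2 [4,5], 4 [5,7], 6 [6,9], 2 [7,10], 5 [10,11], 4 [12,13] gives a common subsequence of length 8. The LCS DP gives dp[14][13] = 8, so this is optimal.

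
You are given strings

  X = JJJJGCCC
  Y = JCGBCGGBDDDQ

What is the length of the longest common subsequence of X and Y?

One common subsequence of length 3: J at X[1]=Y[1]; then G at X[5]=Y[3]; then C at X[6]=Y[5]. The LCS DP gives dp[8][12] = 3, so this is optimal.

3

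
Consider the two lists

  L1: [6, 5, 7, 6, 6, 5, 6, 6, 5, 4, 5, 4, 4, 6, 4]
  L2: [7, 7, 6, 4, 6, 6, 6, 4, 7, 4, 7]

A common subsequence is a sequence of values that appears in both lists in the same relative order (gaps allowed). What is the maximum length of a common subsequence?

7

Match 7 [3,2]; then 6 [4,3]; then 6 [5,5]; then 6 [7,6]; then 6 [8,7]; then 4 [10,8]; then 4 [12,10] — 7 values in the same relative order in both. dp[15][11] = 7 confirms this is the maximum.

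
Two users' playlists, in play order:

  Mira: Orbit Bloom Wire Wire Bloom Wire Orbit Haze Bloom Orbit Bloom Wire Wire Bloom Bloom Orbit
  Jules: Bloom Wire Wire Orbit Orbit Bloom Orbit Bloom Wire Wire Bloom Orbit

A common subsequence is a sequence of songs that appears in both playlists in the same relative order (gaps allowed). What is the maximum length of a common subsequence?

11

One common subsequence of length 11: Bloom [2,1], then Wire [3,2], then Wire [4,3], then Orbit [7,5], then Bloom [9,6], then Orbit [10,7], then Bloom [11,8], then Wire [12,9], then Wire [13,10], then Bloom [15,11], then Orbit [16,12]. The LCS DP gives dp[16][12] = 11, so this is optimal.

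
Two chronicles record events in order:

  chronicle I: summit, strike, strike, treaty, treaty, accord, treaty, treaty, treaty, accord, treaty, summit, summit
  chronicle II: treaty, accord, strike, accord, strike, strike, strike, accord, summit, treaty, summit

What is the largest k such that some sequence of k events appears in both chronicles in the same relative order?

5

One common subsequence of length 5: strike (chronicle I #2, chronicle II #6); then strike (chronicle I #3, chronicle II #7); then accord (chronicle I #6, chronicle II #8); then treaty (chronicle I #11, chronicle II #10); then summit (chronicle I #13, chronicle II #11), and the DP table's final entry dp[13][11] is also 5, so no common subsequence is longer.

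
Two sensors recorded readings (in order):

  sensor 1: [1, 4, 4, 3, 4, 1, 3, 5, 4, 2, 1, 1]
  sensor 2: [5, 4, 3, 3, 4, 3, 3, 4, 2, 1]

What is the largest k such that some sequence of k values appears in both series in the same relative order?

Match 4 at sensor 1[2]=sensor 2[2], then 4 at sensor 1[3]=sensor 2[5], then 3 at sensor 1[4]=sensor 2[6], then 3 at sensor 1[7]=sensor 2[7], then 4 at sensor 1[9]=sensor 2[8], then 2 at sensor 1[10]=sensor 2[9], then 1 at sensor 1[12]=sensor 2[10] — 7 values in the same relative order in both. dp[12][10] = 7 confirms this is the maximum.

7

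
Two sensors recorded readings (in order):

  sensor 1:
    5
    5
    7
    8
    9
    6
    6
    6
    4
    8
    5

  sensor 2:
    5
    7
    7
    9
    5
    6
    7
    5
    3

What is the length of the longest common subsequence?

Match 5 [1,1], 7 [3,3], 9 [5,4], 6 [6,6], 5 [11,8] — 5 values in the same relative order in both, and the DP table's final entry dp[11][9] is also 5, so no common subsequence is longer.

5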